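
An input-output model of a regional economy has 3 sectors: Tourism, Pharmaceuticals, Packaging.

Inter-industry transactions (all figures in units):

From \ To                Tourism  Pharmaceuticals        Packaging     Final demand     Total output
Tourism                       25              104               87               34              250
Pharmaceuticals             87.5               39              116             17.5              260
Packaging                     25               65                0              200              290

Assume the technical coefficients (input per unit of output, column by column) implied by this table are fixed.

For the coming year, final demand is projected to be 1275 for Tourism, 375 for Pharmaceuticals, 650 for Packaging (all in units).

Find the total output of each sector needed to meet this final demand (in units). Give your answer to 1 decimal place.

Technical coefficients a_ij = z_ij / X_j:
  a_11 = 25/250 = 0.10, a_21 = 87.5/250 = 0.35, a_31 = 25/250 = 0.10
  a_12 = 104/260 = 0.40, a_22 = 39/260 = 0.15, a_32 = 65/260 = 0.25
  a_13 = 87/290 = 0.30, a_23 = 116/290 = 0.40, a_33 = 0/290 = 0.00
I − A =
  [   0.90    -0.40    -0.30]
  [  -0.35     0.85    -0.40]
  [  -0.10    -0.25     1.00]
Cofactors of I−A, C_ij = (−1)^(i+j)·(minor ij) (rows/columns in the sector order above):
  C_11 = (0.85)(1.00) − (-0.40)(-0.25) = 0.7500
  C_12 = −[(-0.35)(1.00) − (-0.40)(-0.10)] = 0.3900
  C_13 = (-0.35)(-0.25) − (0.85)(-0.10) = 0.1725
  C_21 = −[(-0.40)(1.00) − (-0.30)(-0.25)] = 0.4750
  C_22 = (0.90)(1.00) − (-0.30)(-0.10) = 0.8700
  C_23 = −[(0.90)(-0.25) − (-0.40)(-0.10)] = 0.2650
  C_31 = (-0.40)(-0.40) − (-0.30)(0.85) = 0.4150
  C_32 = −[(0.90)(-0.40) − (-0.30)(-0.35)] = 0.4650
  C_33 = (0.90)(0.85) − (-0.40)(-0.35) = 0.6250
det(I−A) = Σ_j (I−A)_1j·C_1j = (0.90)(0.7500) + (-0.40)(0.3900) + (-0.30)(0.1725) = 0.46725
adj(I−A) = Cᵀ =
  [ 0.7500   0.4750   0.4150]
  [ 0.3900   0.8700   0.4650]
  [ 0.1725   0.2650   0.6250]
(I − A)⁻¹ = adj(I−A) / det(I−A) ≈
  [   1.6051     1.0166     0.8882]
  [   0.8347     1.8620     0.9952]
  [   0.3692     0.5671     1.3376]
x = (I − A)⁻¹ d = adj(I−A)·d / det(I−A), with det(I−A) = 0.46725:
  x_1 = (0.7500·1275 + 0.4750·375 + 0.4150·650) / 0.46725 = 1404.125 / 0.46725 ≈ 3005.1
  x_2 = (0.3900·1275 + 0.8700·375 + 0.4650·650) / 0.46725 = 1125.75 / 0.46725 ≈ 2409.3
  x_3 = (0.1725·1275 + 0.2650·375 + 0.6250·650) / 0.46725 = 725.5625 / 0.46725 ≈ 1552.8

x_1 = 3005.1, x_2 = 2409.3, x_3 = 1552.8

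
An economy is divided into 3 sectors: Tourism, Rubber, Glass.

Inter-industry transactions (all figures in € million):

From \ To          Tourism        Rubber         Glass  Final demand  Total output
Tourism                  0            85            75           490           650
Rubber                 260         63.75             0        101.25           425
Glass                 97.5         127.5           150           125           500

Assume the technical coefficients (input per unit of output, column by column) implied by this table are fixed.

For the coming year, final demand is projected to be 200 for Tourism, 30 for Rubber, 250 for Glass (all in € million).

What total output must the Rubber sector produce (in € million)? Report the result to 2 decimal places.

Technical coefficients a_ij = z_ij / X_j:
  a_TT = 0/650 = 0.00, a_RT = 260/650 = 0.40, a_GT = 97.5/650 = 0.15
  a_TR = 85/425 = 0.20, a_RR = 63.75/425 = 0.15, a_GR = 127.5/425 = 0.30
  a_TG = 75/500 = 0.15, a_RG = 0/500 = 0.00, a_GG = 150/500 = 0.30
I − A =
  [   1.00    -0.20    -0.15]
  [  -0.40     0.85     0.00]
  [  -0.15    -0.30     0.70]
Cofactors of I−A, C_ij = (−1)^(i+j)·(minor ij) (rows/columns in the sector order above):
  C_11 = (0.85)(0.70) − (0.00)(-0.30) = 0.5950
  C_12 = −[(-0.40)(0.70) − (0.00)(-0.15)] = 0.2800
  C_13 = (-0.40)(-0.30) − (0.85)(-0.15) = 0.2475
  C_21 = −[(-0.20)(0.70) − (-0.15)(-0.30)] = 0.1850
  C_22 = (1.00)(0.70) − (-0.15)(-0.15) = 0.6775
  C_23 = −[(1.00)(-0.30) − (-0.20)(-0.15)] = 0.3300
  C_31 = (-0.20)(0.00) − (-0.15)(0.85) = 0.1275
  C_32 = −[(1.00)(0.00) − (-0.15)(-0.40)] = 0.0600
  C_33 = (1.00)(0.85) − (-0.20)(-0.40) = 0.7700
det(I−A) = Σ_j (I−A)_1j·C_1j = (1.00)(0.5950) + (-0.20)(0.2800) + (-0.15)(0.2475) = 0.501875
adj(I−A) = Cᵀ =
  [ 0.5950   0.1850   0.1275]
  [ 0.2800   0.6775   0.0600]
  [ 0.2475   0.3300   0.7700]
(I − A)⁻¹ = adj(I−A) / det(I−A) ≈
  [   1.1856     0.3686     0.2540]
  [   0.5579     1.3499     0.1196]
  [   0.4932     0.6575     1.5342]
x = (I − A)⁻¹ d = adj(I−A)·d / det(I−A), with det(I−A) = 0.501875:
  x_T = (0.5950·200 + 0.1850·30 + 0.1275·250) / 0.501875 = 156.425 / 0.501875 ≈ 311.68
  x_R = (0.2800·200 + 0.6775·30 + 0.0600·250) / 0.501875 = 91.325 / 0.501875 ≈ 181.97
  x_G = (0.2475·200 + 0.3300·30 + 0.7700·250) / 0.501875 = 251.90 / 0.501875 ≈ 501.92

x_R = 181.97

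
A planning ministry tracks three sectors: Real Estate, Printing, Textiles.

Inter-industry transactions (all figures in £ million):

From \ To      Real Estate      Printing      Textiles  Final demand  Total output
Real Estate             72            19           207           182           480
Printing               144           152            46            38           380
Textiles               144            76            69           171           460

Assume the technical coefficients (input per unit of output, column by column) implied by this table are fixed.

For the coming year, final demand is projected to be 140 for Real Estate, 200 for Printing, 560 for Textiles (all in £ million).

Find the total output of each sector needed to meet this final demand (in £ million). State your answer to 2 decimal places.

Technical coefficients a_ij = z_ij / X_j:
  a_11 = 72/480 = 0.15, a_21 = 144/480 = 0.30, a_31 = 144/480 = 0.30
  a_12 = 19/380 = 0.05, a_22 = 152/380 = 0.40, a_32 = 76/380 = 0.20
  a_13 = 207/460 = 0.45, a_23 = 46/460 = 0.10, a_33 = 69/460 = 0.15
I − A =
  [   0.85    -0.05    -0.45]
  [  -0.30     0.60    -0.10]
  [  -0.30    -0.20     0.85]
Cofactors of I−A, C_ij = (−1)^(i+j)·(minor ij) (rows/columns in the sector order above):
  C_11 = (0.60)(0.85) − (-0.10)(-0.20) = 0.4900
  C_12 = −[(-0.30)(0.85) − (-0.10)(-0.30)] = 0.2850
  C_13 = (-0.30)(-0.20) − (0.60)(-0.30) = 0.2400
  C_21 = −[(-0.05)(0.85) − (-0.45)(-0.20)] = 0.1325
  C_22 = (0.85)(0.85) − (-0.45)(-0.30) = 0.5875
  C_23 = −[(0.85)(-0.20) − (-0.05)(-0.30)] = 0.1850
  C_31 = (-0.05)(-0.10) − (-0.45)(0.60) = 0.2750
  C_32 = −[(0.85)(-0.10) − (-0.45)(-0.30)] = 0.2200
  C_33 = (0.85)(0.60) − (-0.05)(-0.30) = 0.4950
det(I−A) = Σ_j (I−A)_1j·C_1j = (0.85)(0.4900) + (-0.05)(0.2850) + (-0.45)(0.2400) = 0.29425
adj(I−A) = Cᵀ =
  [ 0.4900   0.1325   0.2750]
  [ 0.2850   0.5875   0.2200]
  [ 0.2400   0.1850   0.4950]
(I − A)⁻¹ = adj(I−A) / det(I−A) ≈
  [   1.6653     0.4503     0.9346]
  [   0.9686     1.9966     0.7477]
  [   0.8156     0.6287     1.6822]
x = (I − A)⁻¹ d = adj(I−A)·d / det(I−A), with det(I−A) = 0.29425:
  x_1 = (0.4900·140 + 0.1325·200 + 0.2750·560) / 0.29425 = 249.10 / 0.29425 ≈ 846.56
  x_2 = (0.2850·140 + 0.5875·200 + 0.2200·560) / 0.29425 = 280.60 / 0.29425 ≈ 953.61
  x_3 = (0.2400·140 + 0.1850·200 + 0.4950·560) / 0.29425 = 347.80 / 0.29425 ≈ 1181.99

x_1 = 846.56, x_2 = 953.61, x_3 = 1181.99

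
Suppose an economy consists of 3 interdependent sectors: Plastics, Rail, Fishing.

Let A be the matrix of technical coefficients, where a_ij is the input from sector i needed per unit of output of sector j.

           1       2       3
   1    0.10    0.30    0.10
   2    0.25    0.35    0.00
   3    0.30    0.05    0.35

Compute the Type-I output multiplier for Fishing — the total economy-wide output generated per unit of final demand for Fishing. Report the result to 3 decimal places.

I − A =
  [   0.90    -0.30    -0.10]
  [  -0.25     0.65     0.00]
  [  -0.30    -0.05     0.65]
Cofactors of I−A, C_ij = (−1)^(i+j)·(minor ij) (rows/columns in the sector order above):
  C_11 = (0.65)(0.65) − (0.00)(-0.05) = 0.4225
  C_12 = −[(-0.25)(0.65) − (0.00)(-0.30)] = 0.1625
  C_13 = (-0.25)(-0.05) − (0.65)(-0.30) = 0.2075
  C_21 = −[(-0.30)(0.65) − (-0.10)(-0.05)] = 0.2000
  C_22 = (0.90)(0.65) − (-0.10)(-0.30) = 0.5550
  C_23 = −[(0.90)(-0.05) − (-0.30)(-0.30)] = 0.1350
  C_31 = (-0.30)(0.00) − (-0.10)(0.65) = 0.0650
  C_32 = −[(0.90)(0.00) − (-0.10)(-0.25)] = 0.0250
  C_33 = (0.90)(0.65) − (-0.30)(-0.25) = 0.5100
det(I−A) = Σ_j (I−A)_1j·C_1j = (0.90)(0.4225) + (-0.30)(0.1625) + (-0.10)(0.2075) = 0.31075
adj(I−A) = Cᵀ =
  [ 0.4225   0.2000   0.0650]
  [ 0.1625   0.5550   0.0250]
  [ 0.2075   0.1350   0.5100]
(I − A)⁻¹ = adj(I−A) / det(I−A) ≈
  [   1.3596     0.6436     0.2092]
  [   0.5229     1.7860     0.0805]
  [   0.6677     0.4344     1.6412]
The output multiplier for sector j is the column-j sum of the Leontief inverse (I − A)⁻¹ = adj(I−A) / det(I−A).
Column 3 of adj(I−A): (0.0650, 0.0250, 0.5100); det(I−A) = 0.31075.
m_3 = (0.0650 + 0.0250 + 0.5100) / 0.31075 = 0.60 / 0.31075 ≈ 1.931.

m_3 = 1.931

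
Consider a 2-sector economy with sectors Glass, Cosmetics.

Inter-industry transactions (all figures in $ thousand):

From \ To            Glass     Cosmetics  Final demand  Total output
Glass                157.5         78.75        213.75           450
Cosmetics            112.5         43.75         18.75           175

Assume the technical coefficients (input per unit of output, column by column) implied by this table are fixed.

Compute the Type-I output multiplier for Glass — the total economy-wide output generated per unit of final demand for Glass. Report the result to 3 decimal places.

Technical coefficients a_ij = z_ij / X_j:
  a_11 = 157.5/450 = 0.35, a_21 = 112.5/450 = 0.25
  a_12 = 78.75/175 = 0.45, a_22 = 43.75/175 = 0.25
I − A =
  [   0.65    -0.45]
  [  -0.25     0.75]
det(I−A) = (0.65)(0.75) − (-0.45)(-0.25) = 0.3750
adj(I−A) = [[0.75, 0.45], [0.25, 0.65]]
(I − A)⁻¹ = adj(I−A) / det(I−A) ≈
  [   2.0000     1.2000]
  [   0.6667     1.7333]
The output multiplier for sector j is the column-j sum of the Leontief inverse (I − A)⁻¹ = adj(I−A) / det(I−A).
Column 1 of adj(I−A): (0.75, 0.25); det(I−A) = 0.3750.
m_1 = (0.75 + 0.25) / 0.3750 = 1.00 / 0.3750 ≈ 2.667.

m_1 = 2.667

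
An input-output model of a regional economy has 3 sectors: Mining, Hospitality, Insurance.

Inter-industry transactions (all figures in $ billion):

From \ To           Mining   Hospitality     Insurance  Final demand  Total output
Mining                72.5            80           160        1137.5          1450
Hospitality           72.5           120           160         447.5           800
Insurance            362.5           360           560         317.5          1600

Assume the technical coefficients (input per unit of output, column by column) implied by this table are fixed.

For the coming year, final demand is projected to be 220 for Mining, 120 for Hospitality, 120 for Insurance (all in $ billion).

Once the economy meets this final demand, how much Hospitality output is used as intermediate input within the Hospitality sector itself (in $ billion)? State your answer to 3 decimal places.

Technical coefficients a_ij = z_ij / X_j:
  a_MM = 72.5/1450 = 0.05, a_HM = 72.5/1450 = 0.05, a_IM = 362.5/1450 = 0.25
  a_MH = 80/800 = 0.10, a_HH = 120/800 = 0.15, a_IH = 360/800 = 0.45
  a_MI = 160/1600 = 0.10, a_HI = 160/1600 = 0.10, a_II = 560/1600 = 0.35
I − A =
  [   0.95    -0.10    -0.10]
  [  -0.05     0.85    -0.10]
  [  -0.25    -0.45     0.65]
Cofactors of I−A, C_ij = (−1)^(i+j)·(minor ij) (rows/columns in the sector order above):
  C_11 = (0.85)(0.65) − (-0.10)(-0.45) = 0.5075
  C_12 = −[(-0.05)(0.65) − (-0.10)(-0.25)] = 0.0575
  C_13 = (-0.05)(-0.45) − (0.85)(-0.25) = 0.2350
  C_21 = −[(-0.10)(0.65) − (-0.10)(-0.45)] = 0.1100
  C_22 = (0.95)(0.65) − (-0.10)(-0.25) = 0.5925
  C_23 = −[(0.95)(-0.45) − (-0.10)(-0.25)] = 0.4525
  C_31 = (-0.10)(-0.10) − (-0.10)(0.85) = 0.0950
  C_32 = −[(0.95)(-0.10) − (-0.10)(-0.05)] = 0.1000
  C_33 = (0.95)(0.85) − (-0.10)(-0.05) = 0.8025
det(I−A) = Σ_j (I−A)_1j·C_1j = (0.95)(0.5075) + (-0.10)(0.0575) + (-0.10)(0.2350) = 0.452875
adj(I−A) = Cᵀ =
  [ 0.5075   0.1100   0.0950]
  [ 0.0575   0.5925   0.1000]
  [ 0.2350   0.4525   0.8025]
(I − A)⁻¹ = adj(I−A) / det(I−A) ≈
  [   1.1206     0.2429     0.2098]
  [   0.1270     1.3083     0.2208]
  [   0.5189     0.9992     1.7720]
First solve x = (I − A)⁻¹ d = adj(I−A)·d / det(I−A); in particular x_H = (0.0575·220 + 0.5925·120 + 0.1000·120) / 0.452875 = 95.75 / 0.452875 ≈ 211.42699.
Intermediate flow from H to H: z_HH = a_HH · x_H = 0.15 × 95.75 / 0.452875 = 14.3625 / 0.452875 ≈ 31.714.

z_HH = 31.714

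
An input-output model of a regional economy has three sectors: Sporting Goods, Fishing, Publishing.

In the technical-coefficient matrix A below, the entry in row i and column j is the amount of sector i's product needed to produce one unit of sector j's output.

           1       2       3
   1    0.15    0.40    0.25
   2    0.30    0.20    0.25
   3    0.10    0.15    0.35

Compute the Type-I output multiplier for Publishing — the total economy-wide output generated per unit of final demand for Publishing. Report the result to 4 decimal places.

I − A =
  [   0.85    -0.40    -0.25]
  [  -0.30     0.80    -0.25]
  [  -0.10    -0.15     0.65]
Cofactors of I−A, C_ij = (−1)^(i+j)·(minor ij) (rows/columns in the sector order above):
  C_11 = (0.80)(0.65) − (-0.25)(-0.15) = 0.4825
  C_12 = −[(-0.30)(0.65) − (-0.25)(-0.10)] = 0.2200
  C_13 = (-0.30)(-0.15) − (0.80)(-0.10) = 0.1250
  C_21 = −[(-0.40)(0.65) − (-0.25)(-0.15)] = 0.2975
  C_22 = (0.85)(0.65) − (-0.25)(-0.10) = 0.5275
  C_23 = −[(0.85)(-0.15) − (-0.40)(-0.10)] = 0.1675
  C_31 = (-0.40)(-0.25) − (-0.25)(0.80) = 0.3000
  C_32 = −[(0.85)(-0.25) − (-0.25)(-0.30)] = 0.2875
  C_33 = (0.85)(0.80) − (-0.40)(-0.30) = 0.5600
det(I−A) = Σ_j (I−A)_1j·C_1j = (0.85)(0.4825) + (-0.40)(0.2200) + (-0.25)(0.1250) = 0.290875
adj(I−A) = Cᵀ =
  [ 0.4825   0.2975   0.3000]
  [ 0.2200   0.5275   0.2875]
  [ 0.1250   0.1675   0.5600]
(I − A)⁻¹ = adj(I−A) / det(I−A) ≈
  [   1.65879     1.02278     1.03137]
  [   0.75634     1.81349     0.98840]
  [   0.42974     0.57585     1.92523]
The output multiplier for sector j is the column-j sum of the Leontief inverse (I − A)⁻¹ = adj(I−A) / det(I−A).
Column 3 of adj(I−A): (0.3000, 0.2875, 0.5600); det(I−A) = 0.290875.
m_3 = (0.3000 + 0.2875 + 0.5600) / 0.290875 = 1.1475 / 0.290875 ≈ 3.9450.

m_3 = 3.9450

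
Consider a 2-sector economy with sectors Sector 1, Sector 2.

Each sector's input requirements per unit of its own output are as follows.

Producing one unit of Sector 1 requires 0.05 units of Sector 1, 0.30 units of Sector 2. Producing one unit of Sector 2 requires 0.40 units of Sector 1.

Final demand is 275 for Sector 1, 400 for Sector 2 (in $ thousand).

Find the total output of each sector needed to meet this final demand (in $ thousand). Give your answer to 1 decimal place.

x_1 = 524.1, x_2 = 557.2

I − A =
  [   0.95    -0.40]
  [  -0.30     1.00]
det(I−A) = (0.95)(1.00) − (-0.40)(-0.30) = 0.8300
adj(I−A) = [[1.00, 0.40], [0.30, 0.95]]
(I − A)⁻¹ = adj(I−A) / det(I−A) ≈
  [   1.2048     0.4819]
  [   0.3614     1.1446]
x = (I − A)⁻¹ d = adj(I−A)·d / det(I−A), with det(I−A) = 0.8300:
  x_1 = (1.00·275 + 0.40·400) / 0.8300 = 435.00 / 0.8300 ≈ 524.1
  x_2 = (0.30·275 + 0.95·400) / 0.8300 = 462.50 / 0.8300 ≈ 557.2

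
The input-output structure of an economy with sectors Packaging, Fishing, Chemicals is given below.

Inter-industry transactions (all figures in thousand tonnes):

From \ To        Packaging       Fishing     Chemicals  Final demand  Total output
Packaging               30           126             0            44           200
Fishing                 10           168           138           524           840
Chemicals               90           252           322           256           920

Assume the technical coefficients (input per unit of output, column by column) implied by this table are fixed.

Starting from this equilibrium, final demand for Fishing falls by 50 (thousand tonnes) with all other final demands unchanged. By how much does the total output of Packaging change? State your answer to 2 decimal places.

Δx_P = -12.54

Technical coefficients a_ij = z_ij / X_j:
  a_PP = 30/200 = 0.15, a_FP = 10/200 = 0.05, a_CP = 90/200 = 0.45
  a_PF = 126/840 = 0.15, a_FF = 168/840 = 0.20, a_CF = 252/840 = 0.30
  a_PC = 0/920 = 0.00, a_FC = 138/920 = 0.15, a_CC = 322/920 = 0.35
I − A =
  [   0.85    -0.15     0.00]
  [  -0.05     0.80    -0.15]
  [  -0.45    -0.30     0.65]
Cofactors of I−A, C_ij = (−1)^(i+j)·(minor ij) (rows/columns in the sector order above):
  C_11 = (0.80)(0.65) − (-0.15)(-0.30) = 0.4750
  C_12 = −[(-0.05)(0.65) − (-0.15)(-0.45)] = 0.1000
  C_13 = (-0.05)(-0.30) − (0.80)(-0.45) = 0.3750
  C_21 = −[(-0.15)(0.65) − (0.00)(-0.30)] = 0.0975
  C_22 = (0.85)(0.65) − (0.00)(-0.45) = 0.5525
  C_23 = −[(0.85)(-0.30) − (-0.15)(-0.45)] = 0.3225
  C_31 = (-0.15)(-0.15) − (0.00)(0.80) = 0.0225
  C_32 = −[(0.85)(-0.15) − (0.00)(-0.05)] = 0.1275
  C_33 = (0.85)(0.80) − (-0.15)(-0.05) = 0.6725
det(I−A) = Σ_j (I−A)_1j·C_1j = (0.85)(0.4750) + (-0.15)(0.1000) + (0.00)(0.3750) = 0.38875
adj(I−A) = Cᵀ =
  [ 0.4750   0.0975   0.0225]
  [ 0.1000   0.5525   0.1275]
  [ 0.3750   0.3225   0.6725]
(I − A)⁻¹ = adj(I−A) / det(I−A) ≈
  [   1.2219     0.2508     0.0579]
  [   0.2572     1.4212     0.3280]
  [   0.9646     0.8296     1.7299]
Δx = (I − A)⁻¹ Δd with Δd having -50 in the Fishing component and 0 elsewhere.
So Δx_P = L_PF · (-50), where L_PF = adj(I−A)_PF / det(I−A) = 0.0975 / 0.38875.
Δx_P = 0.0975 × (-50) / 0.38875 = -4.875 / 0.38875 ≈ -12.54.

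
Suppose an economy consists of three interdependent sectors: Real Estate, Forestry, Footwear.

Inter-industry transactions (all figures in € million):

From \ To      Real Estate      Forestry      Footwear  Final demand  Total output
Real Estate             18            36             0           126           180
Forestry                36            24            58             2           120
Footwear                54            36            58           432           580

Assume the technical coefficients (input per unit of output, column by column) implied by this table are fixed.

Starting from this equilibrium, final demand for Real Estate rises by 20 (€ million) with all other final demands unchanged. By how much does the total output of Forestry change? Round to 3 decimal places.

Technical coefficients a_ij = z_ij / X_j:
  a_11 = 18/180 = 0.10, a_21 = 36/180 = 0.20, a_31 = 54/180 = 0.30
  a_12 = 36/120 = 0.30, a_22 = 24/120 = 0.20, a_32 = 36/120 = 0.30
  a_13 = 0/580 = 0.00, a_23 = 58/580 = 0.10, a_33 = 58/580 = 0.10
I − A =
  [   0.90    -0.30     0.00]
  [  -0.20     0.80    -0.10]
  [  -0.30    -0.30     0.90]
Cofactors of I−A, C_ij = (−1)^(i+j)·(minor ij) (rows/columns in the sector order above):
  C_11 = (0.80)(0.90) − (-0.10)(-0.30) = 0.6900
  C_12 = −[(-0.20)(0.90) − (-0.10)(-0.30)] = 0.2100
  C_13 = (-0.20)(-0.30) − (0.80)(-0.30) = 0.3000
  C_21 = −[(-0.30)(0.90) − (0.00)(-0.30)] = 0.2700
  C_22 = (0.90)(0.90) − (0.00)(-0.30) = 0.8100
  C_23 = −[(0.90)(-0.30) − (-0.30)(-0.30)] = 0.3600
  C_31 = (-0.30)(-0.10) − (0.00)(0.80) = 0.0300
  C_32 = −[(0.90)(-0.10) − (0.00)(-0.20)] = 0.0900
  C_33 = (0.90)(0.80) − (-0.30)(-0.20) = 0.6600
det(I−A) = Σ_j (I−A)_1j·C_1j = (0.90)(0.6900) + (-0.30)(0.2100) + (0.00)(0.3000) = 0.5580
adj(I−A) = Cᵀ =
  [ 0.6900   0.2700   0.0300]
  [ 0.2100   0.8100   0.0900]
  [ 0.3000   0.3600   0.6600]
(I − A)⁻¹ = adj(I−A) / det(I−A) ≈
  [   1.2366     0.4839     0.0538]
  [   0.3763     1.4516     0.1613]
  [   0.5376     0.6452     1.1828]
Δx = (I − A)⁻¹ Δd with Δd having +20 in the Real Estate component and 0 elsewhere.
So Δx_2 = L_21 · (+20), where L_21 = adj(I−A)_21 / det(I−A) = 0.2100 / 0.5580.
Δx_2 = 0.2100 × (+20) / 0.5580 = 4.20 / 0.5580 ≈ 7.527.

Δx_2 = 7.527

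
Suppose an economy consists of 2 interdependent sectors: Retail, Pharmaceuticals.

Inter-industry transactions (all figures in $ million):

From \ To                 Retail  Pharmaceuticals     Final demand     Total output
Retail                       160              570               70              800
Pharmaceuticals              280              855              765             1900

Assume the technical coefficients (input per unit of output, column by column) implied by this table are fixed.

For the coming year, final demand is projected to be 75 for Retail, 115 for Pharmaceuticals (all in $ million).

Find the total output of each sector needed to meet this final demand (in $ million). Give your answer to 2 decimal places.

x_R = 226.12, x_P = 352.99

Technical coefficients a_ij = z_ij / X_j:
  a_RR = 160/800 = 0.20, a_PR = 280/800 = 0.35
  a_RP = 570/1900 = 0.30, a_PP = 855/1900 = 0.45
I − A =
  [   0.80    -0.30]
  [  -0.35     0.55]
det(I−A) = (0.80)(0.55) − (-0.30)(-0.35) = 0.3350
adj(I−A) = [[0.55, 0.30], [0.35, 0.80]]
(I − A)⁻¹ = adj(I−A) / det(I−A) ≈
  [   1.6418     0.8955]
  [   1.0448     2.3881]
x = (I − A)⁻¹ d = adj(I−A)·d / det(I−A), with det(I−A) = 0.3350:
  x_R = (0.55·75 + 0.30·115) / 0.3350 = 75.75 / 0.3350 ≈ 226.12
  x_P = (0.35·75 + 0.80·115) / 0.3350 = 118.25 / 0.3350 ≈ 352.99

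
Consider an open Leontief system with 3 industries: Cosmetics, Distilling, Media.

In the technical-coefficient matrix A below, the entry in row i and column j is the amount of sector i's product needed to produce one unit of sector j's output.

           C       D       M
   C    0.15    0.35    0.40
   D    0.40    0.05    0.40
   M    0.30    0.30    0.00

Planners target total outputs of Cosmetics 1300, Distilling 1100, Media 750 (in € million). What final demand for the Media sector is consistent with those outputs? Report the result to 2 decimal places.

I − A =
  [   0.85    -0.35    -0.40]
  [  -0.40     0.95    -0.40]
  [  -0.30    -0.30     1.00]
d = (I − A) x:
  d_C = (+0.85)·1300 + (-0.35)·1100 + (-0.40)·750 = 420.00
  d_D = (-0.40)·1300 + (+0.95)·1100 + (-0.40)·750 = 225.00
  d_M = (-0.30)·1300 + (-0.30)·1100 + (+1.00)·750 = 30.00

d_M = 30.00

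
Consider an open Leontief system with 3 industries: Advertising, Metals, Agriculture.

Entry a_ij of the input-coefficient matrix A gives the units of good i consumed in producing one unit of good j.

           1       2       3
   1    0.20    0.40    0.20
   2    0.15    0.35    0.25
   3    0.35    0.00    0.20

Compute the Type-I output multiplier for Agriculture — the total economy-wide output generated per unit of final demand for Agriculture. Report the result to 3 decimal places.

m_3 = 3.200

I − A =
  [   0.80    -0.40    -0.20]
  [  -0.15     0.65    -0.25]
  [  -0.35     0.00     0.80]
Cofactors of I−A, C_ij = (−1)^(i+j)·(minor ij) (rows/columns in the sector order above):
  C_11 = (0.65)(0.80) − (-0.25)(0.00) = 0.5200
  C_12 = −[(-0.15)(0.80) − (-0.25)(-0.35)] = 0.2075
  C_13 = (-0.15)(0.00) − (0.65)(-0.35) = 0.2275
  C_21 = −[(-0.40)(0.80) − (-0.20)(0.00)] = 0.3200
  C_22 = (0.80)(0.80) − (-0.20)(-0.35) = 0.5700
  C_23 = −[(0.80)(0.00) − (-0.40)(-0.35)] = 0.1400
  C_31 = (-0.40)(-0.25) − (-0.20)(0.65) = 0.2300
  C_32 = −[(0.80)(-0.25) − (-0.20)(-0.15)] = 0.2300
  C_33 = (0.80)(0.65) − (-0.40)(-0.15) = 0.4600
det(I−A) = Σ_j (I−A)_1j·C_1j = (0.80)(0.5200) + (-0.40)(0.2075) + (-0.20)(0.2275) = 0.2875
adj(I−A) = Cᵀ =
  [ 0.5200   0.3200   0.2300]
  [ 0.2075   0.5700   0.2300]
  [ 0.2275   0.1400   0.4600]
(I − A)⁻¹ = adj(I−A) / det(I−A) ≈
  [   1.8087     1.1130     0.8000]
  [   0.7217     1.9826     0.8000]
  [   0.7913     0.4870     1.6000]
The output multiplier for sector j is the column-j sum of the Leontief inverse (I − A)⁻¹ = adj(I−A) / det(I−A).
Column 3 of adj(I−A): (0.2300, 0.2300, 0.4600); det(I−A) = 0.2875.
m_3 = (0.2300 + 0.2300 + 0.4600) / 0.2875 = 0.92 / 0.2875 = 3.200.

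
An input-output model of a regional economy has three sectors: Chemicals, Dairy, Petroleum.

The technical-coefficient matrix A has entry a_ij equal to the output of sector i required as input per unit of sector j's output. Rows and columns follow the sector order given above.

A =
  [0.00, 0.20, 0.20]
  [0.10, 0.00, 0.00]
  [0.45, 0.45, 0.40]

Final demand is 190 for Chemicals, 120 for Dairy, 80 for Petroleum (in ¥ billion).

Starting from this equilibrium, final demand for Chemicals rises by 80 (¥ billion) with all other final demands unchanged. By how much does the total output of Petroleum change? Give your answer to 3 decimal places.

I − A =
  [   1.00    -0.20    -0.20]
  [  -0.10     1.00     0.00]
  [  -0.45    -0.45     0.60]
Cofactors of I−A, C_ij = (−1)^(i+j)·(minor ij) (rows/columns in the sector order above):
  C_11 = (1.00)(0.60) − (0.00)(-0.45) = 0.6000
  C_12 = −[(-0.10)(0.60) − (0.00)(-0.45)] = 0.0600
  C_13 = (-0.10)(-0.45) − (1.00)(-0.45) = 0.4950
  C_21 = −[(-0.20)(0.60) − (-0.20)(-0.45)] = 0.2100
  C_22 = (1.00)(0.60) − (-0.20)(-0.45) = 0.5100
  C_23 = −[(1.00)(-0.45) − (-0.20)(-0.45)] = 0.5400
  C_31 = (-0.20)(0.00) − (-0.20)(1.00) = 0.2000
  C_32 = −[(1.00)(0.00) − (-0.20)(-0.10)] = 0.0200
  C_33 = (1.00)(1.00) − (-0.20)(-0.10) = 0.9800
det(I−A) = Σ_j (I−A)_1j·C_1j = (1.00)(0.6000) + (-0.20)(0.0600) + (-0.20)(0.4950) = 0.4890
adj(I−A) = Cᵀ =
  [ 0.6000   0.2100   0.2000]
  [ 0.0600   0.5100   0.0200]
  [ 0.4950   0.5400   0.9800]
(I − A)⁻¹ = adj(I−A) / det(I−A) ≈
  [   1.2270     0.4294     0.4090]
  [   0.1227     1.0429     0.0409]
  [   1.0123     1.1043     2.0041]
Δx = (I − A)⁻¹ Δd with Δd having +80 in the Chemicals component and 0 elsewhere.
So Δx_P = L_PC · (+80), where L_PC = adj(I−A)_PC / det(I−A) = 0.4950 / 0.4890.
Δx_P = 0.4950 × (+80) / 0.4890 = 39.60 / 0.4890 ≈ 80.982.

Δx_P = 80.982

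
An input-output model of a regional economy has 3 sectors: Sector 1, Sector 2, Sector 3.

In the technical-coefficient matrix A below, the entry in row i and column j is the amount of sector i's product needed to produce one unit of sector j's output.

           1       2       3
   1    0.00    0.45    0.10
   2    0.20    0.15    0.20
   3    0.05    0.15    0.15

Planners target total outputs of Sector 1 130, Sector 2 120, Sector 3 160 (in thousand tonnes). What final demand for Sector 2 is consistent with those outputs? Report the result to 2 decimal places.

I − A =
  [   1.00    -0.45    -0.10]
  [  -0.20     0.85    -0.20]
  [  -0.05    -0.15     0.85]
d = (I − A) x:
  d_1 = (+1.00)·130 + (-0.45)·120 + (-0.10)·160 = 60.00
  d_2 = (-0.20)·130 + (+0.85)·120 + (-0.20)·160 = 44.00
  d_3 = (-0.05)·130 + (-0.15)·120 + (+0.85)·160 = 111.50

d_2 = 44.00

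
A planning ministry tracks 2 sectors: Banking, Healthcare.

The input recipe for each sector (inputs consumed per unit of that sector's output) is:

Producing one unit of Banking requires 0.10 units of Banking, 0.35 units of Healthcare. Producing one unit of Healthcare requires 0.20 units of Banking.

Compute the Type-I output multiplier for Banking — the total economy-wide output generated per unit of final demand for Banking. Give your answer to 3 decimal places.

I − A =
  [   0.90    -0.20]
  [  -0.35     1.00]
det(I−A) = (0.90)(1.00) − (-0.20)(-0.35) = 0.8300
adj(I−A) = [[1.00, 0.20], [0.35, 0.90]]
(I − A)⁻¹ = adj(I−A) / det(I−A) ≈
  [   1.2048     0.2410]
  [   0.4217     1.0843]
The output multiplier for sector j is the column-j sum of the Leontief inverse (I − A)⁻¹ = adj(I−A) / det(I−A).
Column B of adj(I−A): (1.00, 0.35); det(I−A) = 0.8300.
m_B = (1.00 + 0.35) / 0.8300 = 1.35 / 0.8300 ≈ 1.627.

m_B = 1.627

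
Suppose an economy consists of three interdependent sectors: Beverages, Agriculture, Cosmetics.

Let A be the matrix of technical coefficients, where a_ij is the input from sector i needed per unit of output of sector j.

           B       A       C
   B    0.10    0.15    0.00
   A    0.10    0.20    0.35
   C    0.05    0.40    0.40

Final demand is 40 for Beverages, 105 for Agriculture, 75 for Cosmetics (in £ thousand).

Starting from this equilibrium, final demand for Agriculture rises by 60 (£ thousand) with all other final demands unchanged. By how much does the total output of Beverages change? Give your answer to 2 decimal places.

I − A =
  [   0.90    -0.15     0.00]
  [  -0.10     0.80    -0.35]
  [  -0.05    -0.40     0.60]
Cofactors of I−A, C_ij = (−1)^(i+j)·(minor ij) (rows/columns in the sector order above):
  C_11 = (0.80)(0.60) − (-0.35)(-0.40) = 0.3400
  C_12 = −[(-0.10)(0.60) − (-0.35)(-0.05)] = 0.0775
  C_13 = (-0.10)(-0.40) − (0.80)(-0.05) = 0.0800
  C_21 = −[(-0.15)(0.60) − (0.00)(-0.40)] = 0.0900
  C_22 = (0.90)(0.60) − (0.00)(-0.05) = 0.5400
  C_23 = −[(0.90)(-0.40) − (-0.15)(-0.05)] = 0.3675
  C_31 = (-0.15)(-0.35) − (0.00)(0.80) = 0.0525
  C_32 = −[(0.90)(-0.35) − (0.00)(-0.10)] = 0.3150
  C_33 = (0.90)(0.80) − (-0.15)(-0.10) = 0.7050
det(I−A) = Σ_j (I−A)_1j·C_1j = (0.90)(0.3400) + (-0.15)(0.0775) + (0.00)(0.0800) = 0.294375
adj(I−A) = Cᵀ =
  [ 0.3400   0.0900   0.0525]
  [ 0.0775   0.5400   0.3150]
  [ 0.0800   0.3675   0.7050]
(I − A)⁻¹ = adj(I−A) / det(I−A) ≈
  [   1.1550     0.3057     0.1783]
  [   0.2633     1.8344     1.0701]
  [   0.2718     1.2484     2.3949]
Δx = (I − A)⁻¹ Δd with Δd having +60 in the Agriculture component and 0 elsewhere.
So Δx_B = L_BA · (+60), where L_BA = adj(I−A)_BA / det(I−A) = 0.0900 / 0.294375.
Δx_B = 0.0900 × (+60) / 0.294375 = 5.40 / 0.294375 ≈ 18.34.

Δx_B = 18.34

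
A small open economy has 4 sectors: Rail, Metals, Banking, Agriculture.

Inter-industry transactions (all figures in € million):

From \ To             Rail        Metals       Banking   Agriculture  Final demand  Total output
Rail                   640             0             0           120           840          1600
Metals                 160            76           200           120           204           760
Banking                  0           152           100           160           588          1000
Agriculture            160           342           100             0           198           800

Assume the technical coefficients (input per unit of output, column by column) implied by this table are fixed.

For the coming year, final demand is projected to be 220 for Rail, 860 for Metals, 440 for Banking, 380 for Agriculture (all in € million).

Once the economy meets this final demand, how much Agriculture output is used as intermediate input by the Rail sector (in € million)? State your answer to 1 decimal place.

Technical coefficients a_ij = z_ij / X_j:
  a_RR = 640/1600 = 0.40, a_MR = 160/1600 = 0.10, a_BR = 0/1600 = 0.00, a_AR = 160/1600 = 0.10
  a_RM = 0/760 = 0.00, a_MM = 76/760 = 0.10, a_BM = 152/760 = 0.20, a_AM = 342/760 = 0.45
  a_RB = 0/1000 = 0.00, a_MB = 200/1000 = 0.20, a_BB = 100/1000 = 0.10, a_AB = 100/1000 = 0.10
  a_RA = 120/800 = 0.15, a_MA = 120/800 = 0.15, a_BA = 160/800 = 0.20, a_AA = 0/800 = 0.00
I − A =
  [   0.60     0.00     0.00    -0.15]
  [  -0.10     0.90    -0.20    -0.15]
  [   0.00    -0.20     0.90    -0.20]
  [  -0.10    -0.45    -0.10     1.00]
Compute the cofactors C_ij = (−1)^(i+j)·(3×3 minor ij) of I−A; the adjugate is their transpose:
adj(I−A) = Cᵀ =
  [ 0.67025   0.06375   0.02700   0.11550]
  [ 0.10550   0.51450   0.12750   0.11850]
  [ 0.05000   0.17100   0.47925   0.12900]
  [ 0.11950   0.25500   0.10800   0.46200]
det(I−A) = Σ_j (I−A)_1j·C_1j = (0.60)(0.67025) + (0.00)(0.10550) + (0.00)(0.05000) + (-0.15)(0.11950) = 0.384225
(I − A)⁻¹ = adj(I−A) / det(I−A) ≈
  [   1.7444     0.1659     0.0703     0.3006]
  [   0.2746     1.3391     0.3318     0.3084]
  [   0.1301     0.4451     1.2473     0.3357]
  [   0.3110     0.6637     0.2811     1.2024]
First solve x = (I − A)⁻¹ d = adj(I−A)·d / det(I−A); in particular x_R = (0.67025·220 + 0.06375·860 + 0.02700·440 + 0.11550·380) / 0.384225 = 258.05 / 0.384225 ≈ 671.612.
Intermediate flow from A to R: z_AR = a_AR · x_R = 0.10 × 258.05 / 0.384225 = 25.805 / 0.384225 ≈ 67.2.

z_AR = 67.2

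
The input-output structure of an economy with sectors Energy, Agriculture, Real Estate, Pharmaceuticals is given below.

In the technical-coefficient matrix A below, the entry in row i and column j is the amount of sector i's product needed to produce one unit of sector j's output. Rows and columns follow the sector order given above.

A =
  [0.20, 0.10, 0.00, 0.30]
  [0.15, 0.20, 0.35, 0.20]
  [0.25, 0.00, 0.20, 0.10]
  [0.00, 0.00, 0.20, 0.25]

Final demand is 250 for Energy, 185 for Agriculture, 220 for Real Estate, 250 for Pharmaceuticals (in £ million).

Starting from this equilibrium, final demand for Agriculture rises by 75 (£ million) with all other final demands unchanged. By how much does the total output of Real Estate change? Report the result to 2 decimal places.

I − A =
  [   0.80    -0.10     0.00    -0.30]
  [  -0.15     0.80    -0.35    -0.20]
  [  -0.25     0.00     0.80    -0.10]
  [   0.00     0.00    -0.20     0.75]
Compute the cofactors C_ij = (−1)^(i+j)·(3×3 minor ij) of I−A; the adjugate is their transpose:
adj(I−A) = Cᵀ =
  [ 0.464000   0.058000   0.078250   0.211500]
  [ 0.162625   0.449000   0.251000   0.218250]
  [ 0.150000   0.018750   0.468750   0.127500]
  [ 0.040000   0.005000   0.125000   0.491250]
det(I−A) = Σ_j (I−A)_1j·C_1j = (0.80)(0.464000) + (-0.10)(0.162625) + (0.00)(0.150000) + (-0.30)(0.040000) = 0.3429375
(I − A)⁻¹ = adj(I−A) / det(I−A) ≈
  [   1.3530     0.1691     0.2282     0.6167]
  [   0.4742     1.3093     0.7319     0.6364]
  [   0.4374     0.0547     1.3669     0.3718]
  [   0.1166     0.0146     0.3645     1.4325]
Δx = (I − A)⁻¹ Δd with Δd having +75 in the Agriculture component and 0 elsewhere.
So Δx_3 = L_32 · (+75), where L_32 = adj(I−A)_32 / det(I−A) = 0.018750 / 0.3429375.
Δx_3 = 0.018750 × (+75) / 0.3429375 = 1.40625 / 0.3429375 ≈ 4.10.

Δx_3 = 4.10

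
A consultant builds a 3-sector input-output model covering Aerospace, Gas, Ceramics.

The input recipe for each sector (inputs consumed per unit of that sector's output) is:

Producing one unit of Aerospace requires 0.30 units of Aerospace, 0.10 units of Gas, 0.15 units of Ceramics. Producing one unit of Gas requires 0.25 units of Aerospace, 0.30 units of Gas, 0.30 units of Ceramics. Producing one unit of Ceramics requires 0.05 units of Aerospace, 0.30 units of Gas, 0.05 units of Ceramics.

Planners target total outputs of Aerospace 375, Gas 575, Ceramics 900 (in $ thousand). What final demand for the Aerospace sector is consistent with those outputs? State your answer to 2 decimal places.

I − A =
  [   0.70    -0.25    -0.05]
  [  -0.10     0.70    -0.30]
  [  -0.15    -0.30     0.95]
d = (I − A) x:
  d_1 = (+0.70)·375 + (-0.25)·575 + (-0.05)·900 = 73.75
  d_2 = (-0.10)·375 + (+0.70)·575 + (-0.30)·900 = 95.00
  d_3 = (-0.15)·375 + (-0.30)·575 + (+0.95)·900 = 626.25

d_1 = 73.75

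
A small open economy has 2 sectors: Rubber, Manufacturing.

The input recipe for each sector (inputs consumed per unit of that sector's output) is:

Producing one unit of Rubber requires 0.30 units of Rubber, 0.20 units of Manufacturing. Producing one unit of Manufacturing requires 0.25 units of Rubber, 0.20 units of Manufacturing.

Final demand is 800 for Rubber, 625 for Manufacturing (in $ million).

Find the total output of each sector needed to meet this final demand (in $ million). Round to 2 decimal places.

I − A =
  [   0.70    -0.25]
  [  -0.20     0.80]
det(I−A) = (0.70)(0.80) − (-0.25)(-0.20) = 0.5100
adj(I−A) = [[0.80, 0.25], [0.20, 0.70]]
(I − A)⁻¹ = adj(I−A) / det(I−A) ≈
  [   1.5686     0.4902]
  [   0.3922     1.3725]
x = (I − A)⁻¹ d = adj(I−A)·d / det(I−A), with det(I−A) = 0.5100:
  x_1 = (0.80·800 + 0.25·625) / 0.5100 = 796.25 / 0.5100 ≈ 1561.27
  x_2 = (0.20·800 + 0.70·625) / 0.5100 = 597.50 / 0.5100 ≈ 1171.57

x_1 = 1561.27, x_2 = 1171.57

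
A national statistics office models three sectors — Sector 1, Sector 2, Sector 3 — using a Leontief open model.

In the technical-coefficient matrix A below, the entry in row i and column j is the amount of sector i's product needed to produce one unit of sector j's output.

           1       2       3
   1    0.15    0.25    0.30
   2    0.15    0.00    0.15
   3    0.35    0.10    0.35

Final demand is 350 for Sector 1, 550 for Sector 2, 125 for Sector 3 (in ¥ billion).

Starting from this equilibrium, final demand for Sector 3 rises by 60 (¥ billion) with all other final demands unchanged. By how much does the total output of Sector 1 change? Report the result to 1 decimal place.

Δx_1 = 51.6

I − A =
  [   0.85    -0.25    -0.30]
  [  -0.15     1.00    -0.15]
  [  -0.35    -0.10     0.65]
Cofactors of I−A, C_ij = (−1)^(i+j)·(minor ij) (rows/columns in the sector order above):
  C_11 = (1.00)(0.65) − (-0.15)(-0.10) = 0.6350
  C_12 = −[(-0.15)(0.65) − (-0.15)(-0.35)] = 0.1500
  C_13 = (-0.15)(-0.10) − (1.00)(-0.35) = 0.3650
  C_21 = −[(-0.25)(0.65) − (-0.30)(-0.10)] = 0.1925
  C_22 = (0.85)(0.65) − (-0.30)(-0.35) = 0.4475
  C_23 = −[(0.85)(-0.10) − (-0.25)(-0.35)] = 0.1725
  C_31 = (-0.25)(-0.15) − (-0.30)(1.00) = 0.3375
  C_32 = −[(0.85)(-0.15) − (-0.30)(-0.15)] = 0.1725
  C_33 = (0.85)(1.00) − (-0.25)(-0.15) = 0.8125
det(I−A) = Σ_j (I−A)_1j·C_1j = (0.85)(0.6350) + (-0.25)(0.1500) + (-0.30)(0.3650) = 0.39275
adj(I−A) = Cᵀ =
  [ 0.6350   0.1925   0.3375]
  [ 0.1500   0.4475   0.1725]
  [ 0.3650   0.1725   0.8125]
(I − A)⁻¹ = adj(I−A) / det(I−A) ≈
  [   1.6168     0.4901     0.8593]
  [   0.3819     1.1394     0.4392]
  [   0.9293     0.4392     2.0687]
Δx = (I − A)⁻¹ Δd with Δd having +60 in the Sector 3 component and 0 elsewhere.
So Δx_1 = L_13 · (+60), where L_13 = adj(I−A)_13 / det(I−A) = 0.3375 / 0.39275.
Δx_1 = 0.3375 × (+60) / 0.39275 = 20.25 / 0.39275 ≈ 51.6.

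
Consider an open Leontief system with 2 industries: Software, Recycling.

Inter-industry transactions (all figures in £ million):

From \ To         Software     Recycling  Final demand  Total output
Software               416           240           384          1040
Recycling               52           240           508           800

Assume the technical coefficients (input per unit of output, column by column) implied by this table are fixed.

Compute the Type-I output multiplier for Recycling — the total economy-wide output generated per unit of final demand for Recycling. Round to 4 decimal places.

m_R = 2.2222

Technical coefficients a_ij = z_ij / X_j:
  a_SS = 416/1040 = 0.40, a_RS = 52/1040 = 0.05
  a_SR = 240/800 = 0.30, a_RR = 240/800 = 0.30
I − A =
  [   0.60    -0.30]
  [  -0.05     0.70]
det(I−A) = (0.60)(0.70) − (-0.30)(-0.05) = 0.4050
adj(I−A) = [[0.70, 0.30], [0.05, 0.60]]
(I − A)⁻¹ = adj(I−A) / det(I−A) ≈
  [   1.72840     0.74074]
  [   0.12346     1.48148]
The output multiplier for sector j is the column-j sum of the Leontief inverse (I − A)⁻¹ = adj(I−A) / det(I−A).
Column R of adj(I−A): (0.30, 0.60); det(I−A) = 0.4050.
m_R = (0.30 + 0.60) / 0.4050 = 0.90 / 0.4050 ≈ 2.2222.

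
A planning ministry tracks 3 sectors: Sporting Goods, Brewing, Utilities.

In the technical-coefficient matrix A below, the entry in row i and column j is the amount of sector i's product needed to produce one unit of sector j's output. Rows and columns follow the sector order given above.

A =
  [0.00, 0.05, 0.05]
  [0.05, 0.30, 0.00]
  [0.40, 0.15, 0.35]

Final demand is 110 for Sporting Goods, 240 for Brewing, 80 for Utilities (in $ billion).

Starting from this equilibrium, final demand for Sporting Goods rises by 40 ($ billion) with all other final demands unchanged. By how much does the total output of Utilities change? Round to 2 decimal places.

I − A =
  [   1.00    -0.05    -0.05]
  [  -0.05     0.70     0.00]
  [  -0.40    -0.15     0.65]
Cofactors of I−A, C_ij = (−1)^(i+j)·(minor ij) (rows/columns in the sector order above):
  C_11 = (0.70)(0.65) − (0.00)(-0.15) = 0.4550
  C_12 = −[(-0.05)(0.65) − (0.00)(-0.40)] = 0.0325
  C_13 = (-0.05)(-0.15) − (0.70)(-0.40) = 0.2875
  C_21 = −[(-0.05)(0.65) − (-0.05)(-0.15)] = 0.0400
  C_22 = (1.00)(0.65) − (-0.05)(-0.40) = 0.6300
  C_23 = −[(1.00)(-0.15) − (-0.05)(-0.40)] = 0.1700
  C_31 = (-0.05)(0.00) − (-0.05)(0.70) = 0.0350
  C_32 = −[(1.00)(0.00) − (-0.05)(-0.05)] = 0.0025
  C_33 = (1.00)(0.70) − (-0.05)(-0.05) = 0.6975
det(I−A) = Σ_j (I−A)_1j·C_1j = (1.00)(0.4550) + (-0.05)(0.0325) + (-0.05)(0.2875) = 0.4390
adj(I−A) = Cᵀ =
  [ 0.4550   0.0400   0.0350]
  [ 0.0325   0.6300   0.0025]
  [ 0.2875   0.1700   0.6975]
(I − A)⁻¹ = adj(I−A) / det(I−A) ≈
  [   1.0364     0.0911     0.0797]
  [   0.0740     1.4351     0.0057]
  [   0.6549     0.3872     1.5888]
Δx = (I − A)⁻¹ Δd with Δd having +40 in the Sporting Goods component and 0 elsewhere.
So Δx_3 = L_31 · (+40), where L_31 = adj(I−A)_31 / det(I−A) = 0.2875 / 0.4390.
Δx_3 = 0.2875 × (+40) / 0.4390 = 11.50 / 0.4390 ≈ 26.20.

Δx_3 = 26.20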